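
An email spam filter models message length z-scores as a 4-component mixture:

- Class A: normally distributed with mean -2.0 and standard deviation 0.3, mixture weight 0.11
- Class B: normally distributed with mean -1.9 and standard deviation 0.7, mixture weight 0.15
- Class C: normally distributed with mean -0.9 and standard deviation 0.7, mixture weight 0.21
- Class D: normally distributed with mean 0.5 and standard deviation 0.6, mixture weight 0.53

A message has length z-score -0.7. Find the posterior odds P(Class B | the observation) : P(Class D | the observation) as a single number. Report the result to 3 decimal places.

0.412

Posterior odds = (w_i f_i(x)) / (w_j f_j(x)); the normalising sum cancels.
Normal densities:
  f_A = (1/(0.3·√(2π)))·exp(−(-0.7−-2.0)²/(2·0.3²)) = 1.329808·exp(-9.38889) = 0.000111236
  f_B = (1/(0.7·√(2π)))·exp(−(-0.7−-1.9)²/(2·0.7²)) = 0.569918·exp(-1.46939) = 0.131119
  f_C = (1/(0.7·√(2π)))·exp(−(-0.7−-0.9)²/(2·0.7²)) = 0.569918·exp(-0.04082) = 0.547124
  f_D = (1/(0.6·√(2π)))·exp(−(-0.7−0.5)²/(2·0.6²)) = 0.664904·exp(-2.00000) = 0.0899849
Odds = (0.15/0.53) × (0.131119/0.0899849) = 0.283019 × 1.45712 ≈ 0.412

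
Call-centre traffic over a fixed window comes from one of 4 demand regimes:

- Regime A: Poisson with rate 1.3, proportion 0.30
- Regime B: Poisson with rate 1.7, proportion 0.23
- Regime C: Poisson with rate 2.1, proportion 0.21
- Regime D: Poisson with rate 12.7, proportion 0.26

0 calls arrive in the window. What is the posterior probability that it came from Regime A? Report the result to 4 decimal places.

P(component k | x) = π_k·f_k(x) / marginal(x), where marginal(x) = Σ_j π_j·f_j(x).
Poisson probabilities:
  L_A = e^(−1.3)·1.3^0/0! = 0.272532
  L_B = e^(−1.7)·1.7^0/0! = 0.182684
  L_C = e^(−2.1)·2.1^0/0! = 0.122456
  L_D = e^(−12.7)·12.7^0/0! = 3.05113e-06
Multiply by the mixture weights:
  π_A·L_A = 0.30 × 0.272532 = 0.0817595
  π_B·L_B = 0.23 × 0.182684 = 0.0420172
  π_C·L_C = 0.21 × 0.122456 = 0.0257158
  π_D·L_D = 0.26 × 3.05113e-06 = 7.93293e-07
Denominator: 0.0817595 + 0.0420172 + 0.0257158 + 7.93293e-07 = 0.149493
P(Regime A | data) ≈ 0.5469

0.5469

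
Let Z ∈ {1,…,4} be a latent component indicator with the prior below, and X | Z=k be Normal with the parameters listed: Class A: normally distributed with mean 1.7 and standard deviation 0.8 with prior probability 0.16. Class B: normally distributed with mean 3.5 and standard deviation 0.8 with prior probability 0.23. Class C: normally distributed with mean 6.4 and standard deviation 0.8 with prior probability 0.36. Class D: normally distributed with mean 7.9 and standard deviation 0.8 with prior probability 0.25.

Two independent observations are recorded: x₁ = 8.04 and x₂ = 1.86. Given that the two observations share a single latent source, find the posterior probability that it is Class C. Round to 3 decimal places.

P(component k | x) = w_k·f_k(x) / marginal(x), where marginal(x) = Σ_j w_j·f_j(x).
Since both observations come from the same component, the likelihood for component k is f_k(x₁)·f_k(x₂).
  f_A = [1.1475e-14] × [0.488803] = 5.60901e-15
  f_B = [5.06358e-08] × [0.06099] = 3.08828e-09
  f_C = [0.06099] × [5.06358e-08] = 3.08828e-09
  f_D = [0.4911] × [2.08874e-13] = 1.02578e-13
Prior × likelihood for each component:
  w_A·f_A = 0.16 × 5.60901e-15 = 8.97441e-16
  w_B·f_B = 0.23 × 3.08828e-09 = 7.10304e-10
  w_C·f_C = 0.36 × 3.08828e-09 = 1.11178e-09
  w_D·f_D = 0.25 × 1.02578e-13 = 2.56445e-14
Sum: 8.97441e-16 + 7.10304e-10 + 1.11178e-09 + 2.56445e-14 = 1.82211e-09
So the posterior for Class C is 1.11178e-09 / 1.82211e-09 ≈ 0.610.

0.610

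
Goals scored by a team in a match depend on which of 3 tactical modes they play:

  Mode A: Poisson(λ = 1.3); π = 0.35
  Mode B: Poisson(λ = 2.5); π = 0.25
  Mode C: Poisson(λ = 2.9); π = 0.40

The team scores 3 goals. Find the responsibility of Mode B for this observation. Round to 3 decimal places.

0.301

P(component k | x) = π_k·f_k(x) / marginal(x), where marginal(x) = Σ_j π_j·f_j(x).
Evaluate each component's likelihood at the observed value:
  L_A = 0.0997921
  L_B = 0.213763
  L_C = 0.22366
Prior × likelihood for each component:
  π_A·L_A = 0.35 × 0.0997921 = 0.0349272
  π_B·L_B = 0.25 × 0.213763 = 0.0534408
  π_C·L_C = 0.40 × 0.22366 = 0.0894641
Marginal: 0.0349272 + 0.0534408 + 0.0894641 = 0.177832
So the posterior for Mode B is 0.0534408 / 0.177832 ≈ 0.301.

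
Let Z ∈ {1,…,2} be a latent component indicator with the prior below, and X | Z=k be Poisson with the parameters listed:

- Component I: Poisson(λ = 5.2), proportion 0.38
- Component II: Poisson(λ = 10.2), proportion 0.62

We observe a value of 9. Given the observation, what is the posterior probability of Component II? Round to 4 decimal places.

0.8254

The responsibility of component k is w_k f_k(x) divided by Σ_j w_j f_j(x).
Poisson probabilities:
  L_I = 0.0422606
  L_II = 0.122415
Weight by the priors:
  w_I·L_I = 0.38 × 0.0422606 = 0.016059
  w_II·L_II = 0.62 × 0.122415 = 0.0758973
Sum: 0.016059 + 0.0758973 = 0.0919564
P(Component II | data) ≈ 0.8254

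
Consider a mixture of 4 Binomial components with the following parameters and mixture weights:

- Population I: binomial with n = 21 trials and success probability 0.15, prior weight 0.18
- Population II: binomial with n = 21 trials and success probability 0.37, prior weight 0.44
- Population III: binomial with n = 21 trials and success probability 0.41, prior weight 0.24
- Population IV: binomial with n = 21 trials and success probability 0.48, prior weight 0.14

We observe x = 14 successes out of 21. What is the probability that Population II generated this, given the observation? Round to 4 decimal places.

The responsibility of component k is w_k f_k(x) divided by Σ_j w_j f_j(x).
Component likelihoods at x = 14 successes out of 21:
  L_I = C(21,14)·0.15^14·0.85^7 = 116280·2.91929e-12·0.320577 = 1.08822e-07
  L_II = C(21,14)·0.37^14·0.63^7 = 116280·9.01206e-07·0.0393898 = 0.00412775
  L_III = C(21,14)·0.41^14·0.59^7 = 116280·3.79292e-06·0.0248865 = 0.010976
  L_IV = C(21,14)·0.48^14·0.52^7 = 116280·3.44649e-05·0.0102807 = 0.0412008
Weight by the priors:
  w_I·L_I = 0.18 × 1.08822e-07 = 1.95879e-08
  w_II·L_II = 0.44 × 0.00412775 = 0.00181621
  w_III·L_III = 0.24 × 0.010976 = 0.00263423
  w_IV·L_IV = 0.14 × 0.0412008 = 0.00576811
Evidence: 1.95879e-08 + 0.00181621 + 0.00263423 + 0.00576811 = 0.0102186
P(Population II | the observation) ≈ 0.1777

0.1777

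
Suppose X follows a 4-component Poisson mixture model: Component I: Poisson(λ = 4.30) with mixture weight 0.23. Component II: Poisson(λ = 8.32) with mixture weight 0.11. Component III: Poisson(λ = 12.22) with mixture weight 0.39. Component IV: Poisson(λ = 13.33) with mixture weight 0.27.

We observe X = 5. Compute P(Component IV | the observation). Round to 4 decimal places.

P(component k | x) = P(Z=k)·f_k(x) / marginal(x), where marginal(x) = Σ_j P(Z=j)·f_j(x).
Evaluate each component's likelihood at the observed value:
  p_I = e^(−4.30)·4.30^5/5! = 0.166224
  p_II = e^(−8.32)·8.32^5/5! = 0.0809292
  p_III = e^(−12.22)·12.22^5/5! = 0.0111969
  p_IV = e^(−13.33)·13.33^5/5! = 0.00569933
Weight by the priors:
  P(Z=I)·p_I = 0.23 × 0.166224 = 0.0382316
  P(Z=II)·p_II = 0.11 × 0.0809292 = 0.00890221
  P(Z=III)·p_III = 0.39 × 0.0111969 = 0.00436678
  P(Z=IV)·p_IV = 0.27 × 0.00569933 = 0.00153882
Evidence: 0.0382316 + 0.00890221 + 0.00436678 + 0.00153882 = 0.0530394
P(Component IV | the observation) ≈ 0.0290

0.0290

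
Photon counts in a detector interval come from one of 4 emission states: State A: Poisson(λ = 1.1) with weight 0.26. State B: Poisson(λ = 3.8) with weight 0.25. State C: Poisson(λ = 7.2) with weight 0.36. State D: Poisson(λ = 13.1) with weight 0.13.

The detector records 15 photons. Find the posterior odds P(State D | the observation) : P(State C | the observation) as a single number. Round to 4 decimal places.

7.8413

The posterior odds equal the prior odds times the likelihood ratio: (P(Z=i)/P(Z=j))·(f_i(x)/f_j(x)).
Evaluate each component's likelihood at the observed value:
  p_A = 1.06333e-12
  p_B = 8.51011e-06
  p_C = 0.00413588
  p_D = 0.0898074
Odds = (0.13/0.36) × (0.0898074/0.00413588) = 0.361111 × 21.7142 ≈ 7.8413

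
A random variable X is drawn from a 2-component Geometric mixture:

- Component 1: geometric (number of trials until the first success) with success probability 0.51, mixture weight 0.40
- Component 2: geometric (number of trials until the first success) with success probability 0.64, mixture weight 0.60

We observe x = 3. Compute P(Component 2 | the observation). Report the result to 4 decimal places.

0.5040

By Bayes' theorem, P(k | x) = P(Z=k) f_k(x) / Σ_j P(Z=j) f_j(x).
Evaluate each component's likelihood at the observed value:
  p_1 = 0.51·(1−0.51)^2 = 0.51·0.2401 = 0.122451
  p_2 = 0.64·(1−0.64)^2 = 0.64·0.1296 = 0.082944
Multiply by the mixture weights:
  P(Z=1)·p_1 = 0.40 × 0.122451 = 0.0489804
  P(Z=2)·p_2 = 0.60 × 0.082944 = 0.0497664
Normaliser: 0.0489804 + 0.0497664 = 0.0987468
P(Component 2 | the observation) ≈ 0.5040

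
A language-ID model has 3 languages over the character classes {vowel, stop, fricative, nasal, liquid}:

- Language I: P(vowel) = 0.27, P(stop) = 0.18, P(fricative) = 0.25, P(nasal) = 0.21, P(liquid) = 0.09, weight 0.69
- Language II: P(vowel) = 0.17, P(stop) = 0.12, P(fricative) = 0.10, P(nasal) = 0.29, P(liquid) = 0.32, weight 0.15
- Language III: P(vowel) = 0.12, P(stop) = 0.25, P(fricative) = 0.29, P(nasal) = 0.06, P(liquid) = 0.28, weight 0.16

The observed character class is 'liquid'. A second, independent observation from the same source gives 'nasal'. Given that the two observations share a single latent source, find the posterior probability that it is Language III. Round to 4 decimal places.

By Bayes' theorem, P(k | x) = π_k f_k(x) / Σ_j π_j f_j(x).
Since both observations come from the same component, the likelihood for component k is f_k(x₁)·f_k(x₂).
  f_I = [P(liquid | comp) = 0.09] × [0.21] = 0.0189
  f_II = [P(liquid | comp) = 0.32] × [0.29] = 0.0928
  f_III = [P(liquid | comp) = 0.28] × [0.06] = 0.0168
Unnormalised posteriors:
  π_I·f_I = 0.69 × 0.0189 = 0.013041
  π_II·f_II = 0.15 × 0.0928 = 0.01392
  π_III·f_III = 0.16 × 0.0168 = 0.002688
Denominator: 0.013041 + 0.01392 + 0.002688 = 0.029649
P(Language III | data) ≈ 0.0907

0.0907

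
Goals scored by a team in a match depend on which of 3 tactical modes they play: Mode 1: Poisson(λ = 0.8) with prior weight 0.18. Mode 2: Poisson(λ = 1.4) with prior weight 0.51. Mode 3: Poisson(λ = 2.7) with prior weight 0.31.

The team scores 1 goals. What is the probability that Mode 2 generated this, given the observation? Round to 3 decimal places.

The responsibility of component k is π_k f_k(x) divided by Σ_j π_j f_j(x).
Evaluate each component's likelihood at the observed value:
  L_1 = 0.359463
  L_2 = 0.345236
  L_3 = 0.181455
Unnormalised posteriors:
  π_1·L_1 = 0.18 × 0.359463 = 0.0647034
  π_2·L_2 = 0.51 × 0.345236 = 0.17607
  π_3·L_3 = 0.31 × 0.181455 = 0.056251
Marginal: 0.0647034 + 0.17607 + 0.056251 = 0.297025
So the posterior for Mode 2 is 0.17607 / 0.297025 ≈ 0.593.

0.593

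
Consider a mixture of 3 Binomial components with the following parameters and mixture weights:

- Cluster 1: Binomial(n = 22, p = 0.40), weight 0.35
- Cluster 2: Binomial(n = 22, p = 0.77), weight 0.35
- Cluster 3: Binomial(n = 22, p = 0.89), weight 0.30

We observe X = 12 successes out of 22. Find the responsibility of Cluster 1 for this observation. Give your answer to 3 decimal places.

Posterior ∝ prior × likelihood, so P(k | x) ∝ π_k f_k(x); normalise over all components.
Binomial probabilities:
  L_1 = C(22,12)·0.40^12·0.60^10 = 646646·1.67772e-05·0.00604662 = 0.0655993
  L_2 = C(22,12)·0.77^12·0.23^10 = 646646·0.0434399·4.14265e-07 = 0.0116368
  L_3 = C(22,12)·0.89^12·0.11^10 = 646646·0.24699·2.59374e-10 = 4.14261e-05
Prior × likelihood for each component:
  π_1·L_1 = 0.35 × 0.0655993 = 0.0229597
  π_2·L_2 = 0.35 × 0.0116368 = 0.00407288
  π_3·L_3 = 0.30 × 4.14261e-05 = 1.24278e-05
Normaliser: 0.0229597 + 0.00407288 + 1.24278e-05 = 0.0270451
P(Cluster 1 | data) = 0.0229597 / 0.0270451 ≈ 0.849

0.849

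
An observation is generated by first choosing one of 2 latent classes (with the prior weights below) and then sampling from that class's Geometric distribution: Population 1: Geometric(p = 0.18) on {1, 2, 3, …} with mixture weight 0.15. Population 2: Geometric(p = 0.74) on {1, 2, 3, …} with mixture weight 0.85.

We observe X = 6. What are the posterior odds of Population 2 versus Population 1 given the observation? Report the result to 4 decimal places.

0.0747

Since P(k|x) ∝ P(Z=k) f_k(x), the posterior odds are P(Z=i) f_i(x) / (P(Z=j) f_j(x)).
Evaluate each component's likelihood at the observed value:
  L_1 = 0.18·(1−0.18)^5 = 0.18·0.37074 = 0.0667332
  L_2 = 0.74·(1−0.74)^5 = 0.74·0.00118814 = 0.000879222
Odds = (0.85/0.15) × (0.000879222/0.0667332) = 5.66667 × 0.0131752 ≈ 0.0747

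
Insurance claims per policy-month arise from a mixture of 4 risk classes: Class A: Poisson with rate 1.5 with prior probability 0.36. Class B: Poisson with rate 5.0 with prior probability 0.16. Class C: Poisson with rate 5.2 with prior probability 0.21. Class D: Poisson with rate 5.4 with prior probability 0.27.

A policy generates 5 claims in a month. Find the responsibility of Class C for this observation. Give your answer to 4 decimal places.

Posterior ∝ prior × likelihood, so P(k | x) ∝ P(Z=k) f_k(x); normalise over all components.
Evaluate each component's likelihood at the observed value:
  L_A = e^(−1.5)·1.5^5/5! = 0.01412
  L_B = e^(−5.0)·5.0^5/5! = 0.175467
  L_C = e^(−5.2)·5.2^5/5! = 0.174785
  L_D = e^(−5.4)·5.4^5/5! = 0.172821
Prior × likelihood for each component:
  P(Z=A)·L_A = 0.36 × 0.01412 = 0.00508318
  P(Z=B)·L_B = 0.16 × 0.175467 = 0.0280748
  P(Z=C)·L_C = 0.21 × 0.174785 = 0.0367049
  P(Z=D)·L_D = 0.27 × 0.172821 = 0.0466618
Normaliser: 0.00508318 + 0.0280748 + 0.0367049 + 0.0466618 = 0.116525
P(Class C | data) ≈ 0.3150

0.3150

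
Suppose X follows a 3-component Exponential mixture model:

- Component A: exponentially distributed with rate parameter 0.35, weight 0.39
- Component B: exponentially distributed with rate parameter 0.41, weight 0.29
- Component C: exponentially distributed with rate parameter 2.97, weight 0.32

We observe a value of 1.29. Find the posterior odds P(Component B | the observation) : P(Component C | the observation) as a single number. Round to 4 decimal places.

The posterior odds equal the prior odds times the likelihood ratio: (π_i/π_j)·(f_i(x)/f_j(x)).
Exponential densities:
  f_A = 0.35·e^(−0.35·1.29) = 0.35·e^(−0.4515) = 0.222835
  f_B = 0.41·e^(−0.41·1.29) = 0.41·e^(−0.5289) = 0.241594
  f_C = 2.97·e^(−2.97·1.29) = 2.97·e^(−3.8313) = 0.0643938
Posterior odds = (π_B·f_B) / (π_C·f_C) = (0.29·0.241594) / (0.32·0.0643938) = 0.0700622 / 0.020606 ≈ 3.4001

3.4001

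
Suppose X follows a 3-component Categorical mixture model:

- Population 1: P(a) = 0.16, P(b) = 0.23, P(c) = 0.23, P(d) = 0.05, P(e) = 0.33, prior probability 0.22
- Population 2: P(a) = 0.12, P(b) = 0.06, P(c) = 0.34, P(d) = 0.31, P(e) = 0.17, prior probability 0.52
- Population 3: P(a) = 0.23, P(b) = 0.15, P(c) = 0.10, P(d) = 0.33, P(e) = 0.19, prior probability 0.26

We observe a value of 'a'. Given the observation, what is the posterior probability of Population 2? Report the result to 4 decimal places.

P(component k | x) = π_k·f_k(x) / marginal(x), where marginal(x) = Σ_j π_j·f_j(x).
Evaluate each component's likelihood at the observed value:
  L_1 = 0.16
  L_2 = 0.12
  L_3 = 0.23
Unnormalised posteriors:
  π_1·L_1 = 0.22 × 0.16 = 0.0352
  π_2·L_2 = 0.52 × 0.12 = 0.0624
  π_3·L_3 = 0.26 × 0.23 = 0.0598
Marginal: 0.0352 + 0.0624 + 0.0598 = 0.1574
So the posterior for Population 2 is 0.0624 / 0.1574 ≈ 0.3964.

0.3964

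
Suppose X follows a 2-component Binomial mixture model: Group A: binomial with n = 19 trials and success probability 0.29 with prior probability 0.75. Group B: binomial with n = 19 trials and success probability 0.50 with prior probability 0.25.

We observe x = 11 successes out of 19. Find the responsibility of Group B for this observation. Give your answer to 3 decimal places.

P(component k | x) = w_k·f_k(x) / marginal(x), where marginal(x) = Σ_j w_j·f_j(x).
Component likelihoods at x = 11 successes out of 19:
  f_A = C(19,11)·0.29^11·0.71^8 = 75582·1.22005e-06·0.0645754 = 0.00595474
  f_B = C(19,11)·0.50^11·0.50^8 = 75582·0.000488281·0.00390625 = 0.144161
Multiply by the mixture weights:
  w_A·f_A = 0.75 × 0.00595474 = 0.00446606
  w_B·f_B = 0.25 × 0.144161 = 0.0360403
Sum: 0.00446606 + 0.0360403 = 0.0405064
So the posterior for Group B is 0.0360403 / 0.0405064 ≈ 0.890.

0.890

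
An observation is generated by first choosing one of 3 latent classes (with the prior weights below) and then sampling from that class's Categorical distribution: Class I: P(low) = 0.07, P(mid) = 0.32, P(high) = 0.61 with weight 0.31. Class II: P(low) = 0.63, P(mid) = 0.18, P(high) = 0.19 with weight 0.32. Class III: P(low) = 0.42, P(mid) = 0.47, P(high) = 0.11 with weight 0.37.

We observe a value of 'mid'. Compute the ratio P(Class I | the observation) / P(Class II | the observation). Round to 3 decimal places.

1.722

Since P(k|x) ∝ π_k f_k(x), the posterior odds are π_i f_i(x) / (π_j f_j(x)).
Component likelihoods at x = 'mid':
  f_I = 0.32
  f_II = 0.18
  f_III = 0.47
Posterior odds = (π_I·f_I) / (π_II·f_II) = (0.31·0.32) / (0.32·0.18) = 0.0992 / 0.0576 ≈ 1.722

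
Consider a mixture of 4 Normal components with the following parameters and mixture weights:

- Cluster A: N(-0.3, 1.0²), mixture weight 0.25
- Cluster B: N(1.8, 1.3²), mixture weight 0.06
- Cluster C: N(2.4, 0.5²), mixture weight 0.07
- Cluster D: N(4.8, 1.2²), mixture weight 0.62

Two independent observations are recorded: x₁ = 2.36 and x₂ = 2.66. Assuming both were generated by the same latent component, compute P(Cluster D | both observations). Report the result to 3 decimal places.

Posterior ∝ prior × likelihood, so P(k | x) ∝ P(Z=k) f_k(x); normalise over all components.
Since both observations come from the same component, the likelihood for component k is f_k(x₁)·f_k(x₂).
  L_A = [0.0116001] × [0.0049929] = 5.79183e-05
  L_B = [0.279687] × [0.246568] = 0.0689618
  L_C = [0.795335] × [0.696985] = 0.554337
  L_D = [0.0420674] × [0.067786] = 0.00285158
Unnormalised posteriors:
  P(Z=A)·L_A = 0.25 × 5.79183e-05 = 1.44796e-05
  P(Z=B)·L_B = 0.06 × 0.0689618 = 0.00413771
  P(Z=C)·L_C = 0.07 × 0.554337 = 0.0388036
  P(Z=D)·L_D = 0.62 × 0.00285158 = 0.00176798
Denominator: 1.44796e-05 + 0.00413771 + 0.0388036 + 0.00176798 = 0.0447237
Responsibility of Cluster D: 0.00176798 / 0.0447237 ≈ 0.040

0.040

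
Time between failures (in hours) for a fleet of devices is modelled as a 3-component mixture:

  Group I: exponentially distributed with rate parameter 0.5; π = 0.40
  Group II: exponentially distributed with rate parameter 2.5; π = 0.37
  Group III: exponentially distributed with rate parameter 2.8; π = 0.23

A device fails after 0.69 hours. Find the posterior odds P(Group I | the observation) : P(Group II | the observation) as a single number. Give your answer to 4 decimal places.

Posterior odds = (π_i f_i(x)) / (π_j f_j(x)); the normalising sum cancels.
Exponential densities:
  p_I = 0.35411
  p_II = 0.445433
  p_III = 0.405603
Odds = (0.40/0.37) × (0.35411/0.445433) = 1.08108 × 0.79498 ≈ 0.8594

0.8594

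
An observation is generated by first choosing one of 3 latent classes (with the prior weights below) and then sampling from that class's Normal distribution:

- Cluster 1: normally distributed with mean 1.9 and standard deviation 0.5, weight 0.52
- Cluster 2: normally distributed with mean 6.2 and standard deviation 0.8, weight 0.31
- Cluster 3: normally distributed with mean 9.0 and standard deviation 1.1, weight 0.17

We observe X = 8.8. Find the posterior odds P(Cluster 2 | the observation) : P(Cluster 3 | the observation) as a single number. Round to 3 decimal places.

0.013

Only the two components matter; the odds are (w_i f_i(x)) / (w_j f_j(x)).
Evaluate each component's likelihood at the observed value:
  L_1 = (1/(0.5·√(2π)))·exp(−(8.8−1.9)²/(2·0.5²)) = 0.797885·exp(-95.22000) = 3.53524e-42
  L_2 = (1/(0.8·√(2π)))·exp(−(8.8−6.2)²/(2·0.8²)) = 0.498678·exp(-5.28125) = 0.00253631
  L_3 = (1/(1.1·√(2π)))·exp(−(8.8−9.0)²/(2·1.1²)) = 0.362675·exp(-0.01653) = 0.356729
0.000786256 / 0.060644 ≈ 0.013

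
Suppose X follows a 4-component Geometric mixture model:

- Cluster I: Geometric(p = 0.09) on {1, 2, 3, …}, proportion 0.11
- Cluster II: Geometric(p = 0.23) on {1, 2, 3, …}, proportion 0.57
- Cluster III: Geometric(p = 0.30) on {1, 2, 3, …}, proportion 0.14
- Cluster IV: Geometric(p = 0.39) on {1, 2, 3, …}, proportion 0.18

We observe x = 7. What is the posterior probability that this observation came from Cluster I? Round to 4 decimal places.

The responsibility of component k is P(Z=k) f_k(x) divided by Σ_j P(Z=j) f_j(x).
Component likelihoods at x = 7:
  L_I = 0.0511082
  L_II = 0.0479371
  L_III = 0.0352947
  L_IV = 0.0200929
Weight by the priors:
  P(Z=I)·L_I = 0.11 × 0.0511082 = 0.00562191
  P(Z=II)·L_II = 0.57 × 0.0479371 = 0.0273242
  P(Z=III)·L_III = 0.14 × 0.0352947 = 0.00494126
  P(Z=IV)·L_IV = 0.18 × 0.0200929 = 0.00361673
Denominator: 0.00562191 + 0.0273242 + 0.00494126 + 0.00361673 = 0.0415041
So the posterior for Cluster I is 0.00562191 / 0.0415041 ≈ 0.1355.

0.1355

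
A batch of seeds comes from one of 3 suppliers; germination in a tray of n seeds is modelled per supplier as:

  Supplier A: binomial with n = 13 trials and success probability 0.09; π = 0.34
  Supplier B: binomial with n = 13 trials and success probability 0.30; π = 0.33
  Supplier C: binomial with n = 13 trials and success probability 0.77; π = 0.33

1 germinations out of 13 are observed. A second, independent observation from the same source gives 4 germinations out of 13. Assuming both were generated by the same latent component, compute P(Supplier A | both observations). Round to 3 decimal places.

P(component k | x) = π_k·f_k(x) / marginal(x), where marginal(x) = Σ_j π_j·f_j(x).
Since both observations come from the same component, the likelihood for component k is f_k(x₁)·f_k(x₂).
  p_A = [0.377296] × [0.0200747] = 0.0075741
  p_B = [0.053981] × [0.233708] = 0.0126158
  p_C = [2.19365e-07] × [0.000452709] = 9.93088e-11
Unnormalised posteriors:
  π_A·p_A = 0.34 × 0.0075741 = 0.00257519
  π_B·p_B = 0.33 × 0.0126158 = 0.00416321
  π_C·p_C = 0.33 × 9.93088e-11 = 3.27719e-11
Denominator: 0.00257519 + 0.00416321 + 3.27719e-11 = 0.00673841
So the posterior for Supplier A is 0.00257519 / 0.00673841 ≈ 0.382.

0.382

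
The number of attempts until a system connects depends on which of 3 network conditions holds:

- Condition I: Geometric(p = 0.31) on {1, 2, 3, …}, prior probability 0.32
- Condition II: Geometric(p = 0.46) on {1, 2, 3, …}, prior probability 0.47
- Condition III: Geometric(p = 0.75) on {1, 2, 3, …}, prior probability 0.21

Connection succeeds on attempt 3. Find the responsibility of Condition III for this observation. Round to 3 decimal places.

P(component k | x) = π_k·f_k(x) / marginal(x), where marginal(x) = Σ_j π_j·f_j(x).
Component likelihoods at x = 3:
  f_I = 0.31·(1−0.31)^2 = 0.31·0.4761 = 0.147591
  f_II = 0.46·(1−0.46)^2 = 0.46·0.2916 = 0.134136
  f_III = 0.75·(1−0.75)^2 = 0.75·0.0625 = 0.046875
Prior × likelihood for each component:
  π_I·f_I = 0.32 × 0.147591 = 0.0472291
  π_II·f_II = 0.47 × 0.134136 = 0.0630439
  π_III·f_III = 0.21 × 0.046875 = 0.00984375
Normaliser: 0.0472291 + 0.0630439 + 0.00984375 = 0.120117
So the posterior for Condition III is 0.00984375 / 0.120117 ≈ 0.082.

0.082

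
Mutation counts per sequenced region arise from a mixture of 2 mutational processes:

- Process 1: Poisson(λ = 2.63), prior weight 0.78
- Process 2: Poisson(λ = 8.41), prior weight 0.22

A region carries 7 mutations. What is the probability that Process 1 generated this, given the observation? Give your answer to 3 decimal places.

0.251

Apply Bayes' rule: the posterior for each component is proportional to its prior times its likelihood at x.
Poisson probabilities:
  p_1 = 0.012447
  p_2 = 0.131439
Unnormalised posteriors:
  w_1·p_1 = 0.78 × 0.012447 = 0.00970867
  w_2·p_2 = 0.22 × 0.131439 = 0.0289166
Denominator: 0.00970867 + 0.0289166 = 0.0386253
P(Process 1 | x) ≈ 0.251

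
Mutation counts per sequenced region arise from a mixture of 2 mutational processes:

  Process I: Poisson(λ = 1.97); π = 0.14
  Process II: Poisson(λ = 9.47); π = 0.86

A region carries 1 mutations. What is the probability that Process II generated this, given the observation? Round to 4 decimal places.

Posterior ∝ prior × likelihood, so P(k | x) ∝ P(Z=k) f_k(x); normalise over all components.
Component likelihoods at x = 1 mutations:
  p_I = 0.27473
  p_II = 0.000730434
Multiply by the mixture weights:
  P(Z=I)·p_I = 0.14 × 0.27473 = 0.0384622
  P(Z=II)·p_II = 0.86 × 0.000730434 = 0.000628174
Denominator: 0.0384622 + 0.000628174 = 0.0390904
P(Process II | data) ≈ 0.0161

0.0161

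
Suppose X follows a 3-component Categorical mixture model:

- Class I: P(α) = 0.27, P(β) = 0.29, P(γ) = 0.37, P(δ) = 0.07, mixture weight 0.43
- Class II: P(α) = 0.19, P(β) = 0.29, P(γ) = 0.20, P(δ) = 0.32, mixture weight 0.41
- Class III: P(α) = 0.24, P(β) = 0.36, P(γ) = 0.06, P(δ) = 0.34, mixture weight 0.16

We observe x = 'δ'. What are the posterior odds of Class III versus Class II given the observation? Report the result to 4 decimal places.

The posterior odds equal the prior odds times the likelihood ratio: (π_i/π_j)·(f_i(x)/f_j(x)).
Component likelihoods at x = 'δ':
  L_I = 0.07
  L_II = 0.32
  L_III = 0.34
Posterior odds = (π_III·L_III) / (π_II·L_II) = (0.16·0.34) / (0.41·0.32) = 0.0544 / 0.1312 ≈ 0.4146

0.4146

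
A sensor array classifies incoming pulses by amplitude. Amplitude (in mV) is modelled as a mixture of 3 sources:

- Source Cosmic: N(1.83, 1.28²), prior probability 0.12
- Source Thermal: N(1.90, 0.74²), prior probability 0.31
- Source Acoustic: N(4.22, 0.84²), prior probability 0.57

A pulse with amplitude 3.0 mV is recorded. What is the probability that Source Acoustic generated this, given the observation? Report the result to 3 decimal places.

The responsibility of component k is w_k f_k(x) divided by Σ_j w_j f_j(x).
Evaluate each component's likelihood at the observed value:
  L_Cosmic = (1/(1.28·√(2π)))·exp(−(3.0−1.83)²/(2·1.28²)) = 0.311674·exp(-0.41776) = 0.205244
  L_Thermal = (1/(0.74·√(2π)))·exp(−(3.0−1.90)²/(2·0.74²)) = 0.539111·exp(-1.10482) = 0.178591
  L_Acoustic = (1/(0.84·√(2π)))·exp(−(3.0−4.22)²/(2·0.84²)) = 0.474931·exp(-1.05471) = 0.165416
Weight by the priors:
  w_Cosmic·L_Cosmic = 0.12 × 0.205244 = 0.0246293
  w_Thermal·L_Thermal = 0.31 × 0.178591 = 0.0553633
  w_Acoustic·L_Acoustic = 0.57 × 0.165416 = 0.0942873
Normaliser: 0.0246293 + 0.0553633 + 0.0942873 = 0.17428
So the posterior for Source Acoustic is 0.0942873 / 0.17428 ≈ 0.541.

0.541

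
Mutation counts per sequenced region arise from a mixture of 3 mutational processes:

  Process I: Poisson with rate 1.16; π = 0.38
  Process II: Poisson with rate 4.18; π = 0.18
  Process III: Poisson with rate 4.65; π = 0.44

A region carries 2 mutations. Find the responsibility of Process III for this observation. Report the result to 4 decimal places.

P(component k | x) = π_k·f_k(x) / marginal(x), where marginal(x) = Σ_j π_j·f_j(x).
Component likelihoods at x = 2 mutations:
  L_I = e^(−1.16)·1.16^2/2! = 0.210914
  L_II = e^(−4.18)·4.18^2/2! = 0.133651
  L_III = e^(−4.65)·4.65^2/2! = 0.103373
Multiply by the mixture weights:
  π_I·L_I = 0.38 × 0.210914 = 0.0801471
  π_II·L_II = 0.18 × 0.133651 = 0.0240571
  π_III·L_III = 0.44 × 0.103373 = 0.0454841
Normaliser: 0.0801471 + 0.0240571 + 0.0454841 = 0.149688
P(Process III | data) ≈ 0.3039

0.3039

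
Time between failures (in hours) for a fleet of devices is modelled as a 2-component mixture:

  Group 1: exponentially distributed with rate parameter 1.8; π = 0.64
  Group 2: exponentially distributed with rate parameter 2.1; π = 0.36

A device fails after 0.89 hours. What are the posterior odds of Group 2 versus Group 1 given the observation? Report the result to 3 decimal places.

0.502

Since P(k|x) ∝ π_k f_k(x), the posterior odds are π_i f_i(x) / (π_j f_j(x)).
Evaluate each component's likelihood at the observed value:
  f_1 = 0.362688
  f_2 = 0.323984
0.116634 / 0.23212 ≈ 0.502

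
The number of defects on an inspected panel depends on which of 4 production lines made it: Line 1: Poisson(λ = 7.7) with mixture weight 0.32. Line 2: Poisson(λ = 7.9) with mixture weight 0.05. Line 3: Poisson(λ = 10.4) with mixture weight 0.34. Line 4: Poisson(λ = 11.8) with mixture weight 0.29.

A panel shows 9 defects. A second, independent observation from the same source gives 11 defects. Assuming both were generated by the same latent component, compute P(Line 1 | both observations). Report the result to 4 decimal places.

P(component k | x) = P(Z=k)·f_k(x) / marginal(x), where marginal(x) = Σ_j P(Z=j)·f_j(x).
Since both observations come from the same component, the likelihood for component k is f_k(x₁)·f_k(x₂).
  f_1 = [e^(−7.7)·7.7^9/9! = 0.118737] × [0.0639992] = 0.00759908
  f_2 = [e^(−7.9)·7.9^9/9! = 0.122449] × [0.069473] = 0.00850688
  f_3 = [e^(−10.4)·10.4^9/9! = 0.119364] × [0.117368] = 0.0140095
  f_4 = [e^(−11.8)·11.8^9/9! = 0.0917276] × [0.11611] = 0.0106505
Multiply by the mixture weights:
  P(Z=1)·f_1 = 0.32 × 0.00759908 = 0.0024317
  P(Z=2)·f_2 = 0.05 × 0.00850688 = 0.000425344
  P(Z=3)·f_3 = 0.34 × 0.0140095 = 0.00476323
  P(Z=4)·f_4 = 0.29 × 0.0106505 = 0.00308866
Evidence: 0.0024317 + 0.000425344 + 0.00476323 + 0.00308866 = 0.0107089
Responsibility of Line 1: 0.0024317 / 0.0107089 ≈ 0.2271

0.2271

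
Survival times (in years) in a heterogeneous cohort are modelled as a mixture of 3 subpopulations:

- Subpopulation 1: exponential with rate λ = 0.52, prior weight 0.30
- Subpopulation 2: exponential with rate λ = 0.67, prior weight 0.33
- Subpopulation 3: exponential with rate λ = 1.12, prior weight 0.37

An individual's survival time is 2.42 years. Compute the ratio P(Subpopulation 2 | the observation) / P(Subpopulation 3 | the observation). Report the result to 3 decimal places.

Only the two components matter; the odds are (P(Z=i) f_i(x)) / (P(Z=j) f_j(x)).
Evaluate each component's likelihood at the observed value:
  f_1 = 0.52·e^(−0.52·2.42) = 0.52·e^(−1.2584) = 0.147736
  f_2 = 0.67·e^(−0.67·2.42) = 0.67·e^(−1.6214) = 0.132407
  f_3 = 1.12·e^(−1.12·2.42) = 1.12·e^(−2.7104) = 0.0744914
Odds = (0.33/0.37) × (0.132407/0.0744914) = 0.891892 × 1.77747 ≈ 1.585

1.585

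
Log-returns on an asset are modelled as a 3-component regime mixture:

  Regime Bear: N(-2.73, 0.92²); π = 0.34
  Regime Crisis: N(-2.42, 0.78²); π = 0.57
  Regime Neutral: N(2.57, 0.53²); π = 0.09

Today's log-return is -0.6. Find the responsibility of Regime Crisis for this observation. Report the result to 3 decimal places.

Posterior ∝ prior × likelihood, so P(k | x) ∝ P(Z=k) f_k(x); normalise over all components.
Component likelihoods at x = -0.6:
  L_Bear = (1/(0.92·√(2π)))·exp(−(-0.6−-2.73)²/(2·0.92²)) = 0.433633·exp(-2.68012) = 0.0297278
  L_Crisis = (1/(0.78·√(2π)))·exp(−(-0.6−-2.42)²/(2·0.78²)) = 0.511464·exp(-2.72222) = 0.0336178
  L_Neutral = (1/(0.53·√(2π)))·exp(−(-0.6−2.57)²/(2·0.53²)) = 0.752721·exp(-17.88697) = 1.28358e-08
Prior × likelihood for each component:
  P(Z=Bear)·L_Bear = 0.34 × 0.0297278 = 0.0101075
  P(Z=Crisis)·L_Crisis = 0.57 × 0.0336178 = 0.0191621
  P(Z=Neutral)·L_Neutral = 0.09 × 1.28358e-08 = 1.15522e-09
Sum: 0.0101075 + 0.0191621 + 1.15522e-09 = 0.0292696
So the posterior for Regime Crisis is 0.0191621 / 0.0292696 ≈ 0.655.

0.655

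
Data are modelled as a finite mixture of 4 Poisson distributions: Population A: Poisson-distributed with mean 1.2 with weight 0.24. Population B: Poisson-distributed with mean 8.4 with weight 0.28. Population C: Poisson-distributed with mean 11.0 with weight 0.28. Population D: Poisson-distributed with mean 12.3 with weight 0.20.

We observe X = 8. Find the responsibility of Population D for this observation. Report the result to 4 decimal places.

0.1569

The responsibility of component k is w_k f_k(x) divided by Σ_j w_j f_j(x).
Evaluate each component's likelihood at the observed value:
  p_A = e^(−1.2)·1.2^8/8! = 3.212e-05
  p_B = e^(−8.4)·8.4^8/8! = 0.138242
  p_C = e^(−11.0)·11.0^8/8! = 0.0887936
  p_D = e^(−12.3)·12.3^8/8! = 0.0591423
Multiply by the mixture weights:
  w_A·p_A = 0.24 × 3.212e-05 = 7.70881e-06
  w_B·p_B = 0.28 × 0.138242 = 0.0387078
  w_C·p_C = 0.28 × 0.0887936 = 0.0248622
  w_D·p_D = 0.20 × 0.0591423 = 0.0118285
Denominator: 7.70881e-06 + 0.0387078 + 0.0248622 + 0.0118285 = 0.0754061
Responsibility of Population D: 0.0118285 / 0.0754061 ≈ 0.1569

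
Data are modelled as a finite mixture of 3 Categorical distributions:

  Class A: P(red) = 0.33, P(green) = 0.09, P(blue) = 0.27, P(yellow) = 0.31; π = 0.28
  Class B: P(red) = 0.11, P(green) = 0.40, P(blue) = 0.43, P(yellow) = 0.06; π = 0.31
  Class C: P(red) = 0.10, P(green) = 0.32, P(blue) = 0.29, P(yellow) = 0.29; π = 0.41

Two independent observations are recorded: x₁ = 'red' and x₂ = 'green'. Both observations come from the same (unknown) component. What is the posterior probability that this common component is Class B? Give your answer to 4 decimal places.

The responsibility of component k is w_k f_k(x) divided by Σ_j w_j f_j(x).
Since both observations come from the same component, the likelihood for component k is f_k(x₁)·f_k(x₂).
  f_A = [P(red | comp) = 0.33] × [0.09] = 0.0297
  f_B = [P(red | comp) = 0.11] × [0.4] = 0.044
  f_C = [P(red | comp) = 0.10] × [0.32] = 0.032
Prior × likelihood for each component:
  w_A·f_A = 0.28 × 0.0297 = 0.008316
  w_B·f_B = 0.31 × 0.044 = 0.01364
  w_C·f_C = 0.41 × 0.032 = 0.01312
Evidence: 0.008316 + 0.01364 + 0.01312 = 0.035076
Responsibility of Class B: 0.01364 / 0.035076 ≈ 0.3889

0.3889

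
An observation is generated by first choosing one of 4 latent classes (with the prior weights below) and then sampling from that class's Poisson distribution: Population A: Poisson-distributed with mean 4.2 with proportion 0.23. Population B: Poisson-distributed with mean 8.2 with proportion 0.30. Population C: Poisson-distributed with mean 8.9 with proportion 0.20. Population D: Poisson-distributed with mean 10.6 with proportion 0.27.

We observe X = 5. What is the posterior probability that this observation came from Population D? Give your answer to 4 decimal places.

0.0902

P(component k | x) = w_k·f_k(x) / marginal(x), where marginal(x) = Σ_j w_j·f_j(x).
Poisson probabilities:
  L_A = e^(−4.2)·4.2^5/5! = 0.163316
  L_B = e^(−8.2)·8.2^5/5! = 0.0848542
  L_C = e^(−8.9)·8.9^5/5! = 0.063467
  L_D = e^(−10.6)·10.6^5/5! = 0.027786
Multiply by the mixture weights:
  w_A·L_A = 0.23 × 0.163316 = 0.0375626
  w_B·L_B = 0.30 × 0.0848542 = 0.0254563
  w_C·L_C = 0.20 × 0.063467 = 0.0126934
  w_D·L_D = 0.27 × 0.027786 = 0.00750223
Denominator: 0.0375626 + 0.0254563 + 0.0126934 + 0.00750223 = 0.0832145
P(Population D | data) ≈ 0.0902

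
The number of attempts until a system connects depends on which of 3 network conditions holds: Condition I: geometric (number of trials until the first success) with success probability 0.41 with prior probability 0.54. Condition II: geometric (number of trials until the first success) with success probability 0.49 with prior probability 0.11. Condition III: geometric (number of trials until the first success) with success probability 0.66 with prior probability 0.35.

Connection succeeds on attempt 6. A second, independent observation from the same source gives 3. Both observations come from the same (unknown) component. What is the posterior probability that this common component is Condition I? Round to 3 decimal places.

0.877

Apply Bayes' rule: the posterior for each component is proportional to its prior times its likelihood at x.
Since both observations come from the same component, the likelihood for component k is f_k(x₁)·f_k(x₂).
  f_I = [0.0293119] × [0.142721] = 0.00418342
  f_II = [0.0169062] × [0.127449] = 0.00215468
  f_III = [0.00299874] × [0.076296] = 0.000228792
Unnormalised posteriors:
  P(Z=I)·f_I = 0.54 × 0.00418342 = 0.00225905
  P(Z=II)·f_II = 0.11 × 0.00215468 = 0.000237015
  P(Z=III)·f_III = 0.35 × 0.000228792 = 8.00771e-05
Denominator: 0.00225905 + 0.000237015 + 8.00771e-05 = 0.00257614
Responsibility of Condition I: 0.00225905 / 0.00257614 ≈ 0.877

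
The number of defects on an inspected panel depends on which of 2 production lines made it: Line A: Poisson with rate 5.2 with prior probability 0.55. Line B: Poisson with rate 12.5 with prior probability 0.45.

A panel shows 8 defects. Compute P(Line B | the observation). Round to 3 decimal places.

0.381

The responsibility of component k is π_k f_k(x) divided by Σ_j π_j f_j(x).
Poisson probabilities:
  p_A = e^(−5.2)·5.2^8/8! = 0.0731434
  p_B = e^(−12.5)·12.5^8/8! = 0.0550907
Unnormalised posteriors:
  π_A·p_A = 0.55 × 0.0731434 = 0.0402288
  π_B·p_B = 0.45 × 0.0550907 = 0.0247908
Denominator: 0.0402288 + 0.0247908 = 0.0650197
Responsibility of Line B: 0.0247908 / 0.0650197 ≈ 0.381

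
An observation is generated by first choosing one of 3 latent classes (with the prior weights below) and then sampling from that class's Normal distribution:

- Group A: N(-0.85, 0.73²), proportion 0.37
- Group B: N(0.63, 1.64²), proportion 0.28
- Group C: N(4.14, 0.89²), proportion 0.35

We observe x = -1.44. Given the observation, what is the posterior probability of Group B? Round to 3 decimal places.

The responsibility of component k is P(Z=k) f_k(x) divided by Σ_j P(Z=j) f_j(x).
Normal densities:
  L_A = (1/(0.73·√(2π)))·exp(−(-1.44−-0.85)²/(2·0.73²)) = 0.546496·exp(-0.32661) = 0.394224
  L_B = (1/(1.64·√(2π)))·exp(−(-1.44−0.63)²/(2·1.64²)) = 0.243257·exp(-0.79657) = 0.109678
  L_C = (1/(0.89·√(2π)))·exp(−(-1.44−4.14)²/(2·0.89²)) = 0.448250·exp(-19.65434) = 1.30542e-09
Prior × likelihood for each component:
  P(Z=A)·L_A = 0.37 × 0.394224 = 0.145863
  P(Z=B)·L_B = 0.28 × 0.109678 = 0.0307099
  P(Z=C)·L_C = 0.35 × 1.30542e-09 = 4.56897e-10
Sum: 0.145863 + 0.0307099 + 4.56897e-10 = 0.176573
P(Group B | -1.44) = 0.0307099 / 0.176573 ≈ 0.174

0.174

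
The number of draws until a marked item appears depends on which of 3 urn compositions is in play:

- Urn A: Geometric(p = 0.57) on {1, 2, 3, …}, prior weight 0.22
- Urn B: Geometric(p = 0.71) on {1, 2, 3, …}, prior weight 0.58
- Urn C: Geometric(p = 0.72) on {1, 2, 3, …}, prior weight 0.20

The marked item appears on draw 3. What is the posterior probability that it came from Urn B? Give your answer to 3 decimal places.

0.501

By Bayes' theorem, P(k | x) = w_k f_k(x) / Σ_j w_j f_j(x).
Geometric probabilities:
  f_A = 0.57·(1−0.57)^2 = 0.57·0.1849 = 0.105393
  f_B = 0.71·(1−0.71)^2 = 0.71·0.0841 = 0.059711
  f_C = 0.72·(1−0.72)^2 = 0.72·0.0784 = 0.056448
Multiply by the mixture weights:
  w_A·f_A = 0.22 × 0.105393 = 0.0231865
  w_B·f_B = 0.58 × 0.059711 = 0.0346324
  w_C·f_C = 0.20 × 0.056448 = 0.0112896
Sum: 0.0231865 + 0.0346324 + 0.0112896 = 0.0691084
P(Urn B | data) = 0.0346324 / 0.0691084 ≈ 0.501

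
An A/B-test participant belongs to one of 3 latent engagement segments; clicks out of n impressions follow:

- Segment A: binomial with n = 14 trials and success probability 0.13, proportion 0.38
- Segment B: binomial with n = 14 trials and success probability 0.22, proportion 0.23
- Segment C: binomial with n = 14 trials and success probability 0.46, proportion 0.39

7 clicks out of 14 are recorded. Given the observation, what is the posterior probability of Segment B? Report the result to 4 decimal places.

0.0422

By Bayes' theorem, P(k | x) = w_k f_k(x) / Σ_j w_j f_j(x).
Component likelihoods at x = 7 clicks out of 14:
  f_A = C(14,7)·0.13^7·0.87^7 = 3432·6.27485e-07·0.377255 = 0.000812429
  f_B = C(14,7)·0.22^7·0.78^7 = 3432·2.49436e-05·0.175656 = 0.0150372
  f_C = C(14,7)·0.46^7·0.54^7 = 3432·0.00435818·0.0133893 = 0.200267
Unnormalised posteriors:
  w_A·f_A = 0.38 × 0.000812429 = 0.000308723
  w_B·f_B = 0.23 × 0.0150372 = 0.00345857
  w_C·f_C = 0.39 × 0.200267 = 0.078104
Sum: 0.000308723 + 0.00345857 + 0.078104 = 0.0818712
So the posterior for Segment B is 0.00345857 / 0.0818712 ≈ 0.0422.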